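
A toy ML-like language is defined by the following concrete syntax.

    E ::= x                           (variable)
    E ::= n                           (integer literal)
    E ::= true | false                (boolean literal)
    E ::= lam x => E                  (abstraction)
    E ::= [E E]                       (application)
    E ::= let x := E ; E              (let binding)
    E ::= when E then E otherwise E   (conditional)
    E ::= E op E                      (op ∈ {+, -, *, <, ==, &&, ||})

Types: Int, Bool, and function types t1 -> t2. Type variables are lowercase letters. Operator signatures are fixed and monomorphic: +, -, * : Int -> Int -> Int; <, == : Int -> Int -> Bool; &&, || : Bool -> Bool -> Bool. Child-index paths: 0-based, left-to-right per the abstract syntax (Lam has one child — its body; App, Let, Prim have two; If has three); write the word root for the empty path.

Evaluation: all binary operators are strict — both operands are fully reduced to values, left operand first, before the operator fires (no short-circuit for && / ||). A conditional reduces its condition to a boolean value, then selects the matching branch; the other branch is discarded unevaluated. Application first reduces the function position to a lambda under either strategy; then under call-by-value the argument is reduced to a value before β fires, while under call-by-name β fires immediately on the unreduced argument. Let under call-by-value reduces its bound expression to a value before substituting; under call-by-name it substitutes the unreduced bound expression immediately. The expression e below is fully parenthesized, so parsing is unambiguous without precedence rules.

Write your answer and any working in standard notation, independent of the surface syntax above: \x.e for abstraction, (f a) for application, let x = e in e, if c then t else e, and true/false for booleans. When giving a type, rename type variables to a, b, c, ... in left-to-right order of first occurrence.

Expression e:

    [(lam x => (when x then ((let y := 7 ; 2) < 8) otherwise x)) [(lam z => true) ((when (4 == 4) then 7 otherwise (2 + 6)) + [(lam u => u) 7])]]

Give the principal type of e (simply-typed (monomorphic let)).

Trace:
x : a
  unify a ~ Bool
let y : Int
  unify Int ~ Int
  unify Int ~ Int
x : Bool
  unify Bool ~ Bool
\x._ : Bool -> Bool
\z._ : b -> Bool
  unify Int ~ Int
  unify Int ~ Int
  unify Bool ~ Bool
  unify Int ~ Int
  unify Int ~ Int
  unify Int ~ Int
  unify Int ~ Int
u : c
\u._ : c -> c
  unify c -> c ~ Int -> d
  unify c ~ Int
  unify Int ~ d
_ _ : Int
  unify Int ~ Int
  unify b -> Bool ~ Int -> e
  unify b ~ Int
  unify Bool ~ e
_ _ : Bool
  unify Bool -> Bool ~ Bool -> f
  unify Bool ~ Bool
  unify Bool ~ f
_ _ : Bool

Answer: Bool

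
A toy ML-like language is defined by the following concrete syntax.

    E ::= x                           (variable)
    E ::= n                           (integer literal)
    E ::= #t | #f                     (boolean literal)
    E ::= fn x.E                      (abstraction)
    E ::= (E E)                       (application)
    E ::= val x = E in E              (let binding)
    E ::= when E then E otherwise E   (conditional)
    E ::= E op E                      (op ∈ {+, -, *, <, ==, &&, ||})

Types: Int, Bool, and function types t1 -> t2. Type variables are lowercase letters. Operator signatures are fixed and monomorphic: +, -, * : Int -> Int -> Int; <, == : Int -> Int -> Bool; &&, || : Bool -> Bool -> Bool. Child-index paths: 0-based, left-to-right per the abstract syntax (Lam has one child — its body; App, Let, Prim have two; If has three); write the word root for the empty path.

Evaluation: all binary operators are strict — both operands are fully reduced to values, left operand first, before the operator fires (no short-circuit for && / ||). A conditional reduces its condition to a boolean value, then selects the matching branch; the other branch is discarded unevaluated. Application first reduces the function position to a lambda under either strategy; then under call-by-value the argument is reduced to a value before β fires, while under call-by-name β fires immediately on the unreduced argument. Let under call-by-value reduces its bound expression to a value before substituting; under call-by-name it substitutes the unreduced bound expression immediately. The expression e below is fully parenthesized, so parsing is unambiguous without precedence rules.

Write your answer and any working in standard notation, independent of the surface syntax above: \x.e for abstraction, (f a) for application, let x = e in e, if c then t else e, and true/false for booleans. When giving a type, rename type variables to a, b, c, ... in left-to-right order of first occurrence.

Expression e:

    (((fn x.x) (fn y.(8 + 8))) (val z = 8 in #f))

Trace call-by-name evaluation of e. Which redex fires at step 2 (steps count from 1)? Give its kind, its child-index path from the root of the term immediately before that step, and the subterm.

Answer: beta at root : ((\y.(8 + 8)) (let z = 8 in false))

Trace:
step 0: (((\x.x) (\y.(8 + 8))) (let z = 8 in false))
step 1: [beta@0] ((\y.(8 + 8)) (let z = 8 in false))
step 2: [beta@root] (8 + 8)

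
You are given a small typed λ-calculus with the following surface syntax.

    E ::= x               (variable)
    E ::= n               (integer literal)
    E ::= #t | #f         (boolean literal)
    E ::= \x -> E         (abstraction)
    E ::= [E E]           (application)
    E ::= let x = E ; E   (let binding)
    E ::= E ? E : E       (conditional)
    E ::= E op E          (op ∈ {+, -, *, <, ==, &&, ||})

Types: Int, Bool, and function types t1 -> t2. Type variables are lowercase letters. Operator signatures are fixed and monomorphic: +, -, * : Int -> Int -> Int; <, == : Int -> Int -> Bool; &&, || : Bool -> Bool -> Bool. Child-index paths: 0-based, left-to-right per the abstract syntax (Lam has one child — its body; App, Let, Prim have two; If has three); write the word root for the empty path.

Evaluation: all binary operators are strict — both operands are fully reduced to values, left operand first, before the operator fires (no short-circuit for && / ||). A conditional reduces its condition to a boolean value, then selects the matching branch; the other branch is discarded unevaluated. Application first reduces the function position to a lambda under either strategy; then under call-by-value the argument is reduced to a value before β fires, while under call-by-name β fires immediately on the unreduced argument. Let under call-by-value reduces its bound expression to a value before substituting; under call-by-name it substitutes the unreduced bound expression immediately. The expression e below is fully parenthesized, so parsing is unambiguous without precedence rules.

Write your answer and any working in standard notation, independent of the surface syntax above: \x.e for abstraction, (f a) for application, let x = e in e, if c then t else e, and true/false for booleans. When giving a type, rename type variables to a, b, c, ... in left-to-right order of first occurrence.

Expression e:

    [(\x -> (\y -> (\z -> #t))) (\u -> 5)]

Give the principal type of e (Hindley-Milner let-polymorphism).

Working:
\z._ : c -> Bool
\y._ : b -> c -> Bool
\x._ : a -> b -> c -> Bool
\u._ : d -> Int
  unify a -> b -> c -> Bool ~ (d -> Int) -> e
  unify a ~ d -> Int
  unify b -> c -> Bool ~ e
_ _ : b -> c -> Bool

Answer: a -> b -> Bool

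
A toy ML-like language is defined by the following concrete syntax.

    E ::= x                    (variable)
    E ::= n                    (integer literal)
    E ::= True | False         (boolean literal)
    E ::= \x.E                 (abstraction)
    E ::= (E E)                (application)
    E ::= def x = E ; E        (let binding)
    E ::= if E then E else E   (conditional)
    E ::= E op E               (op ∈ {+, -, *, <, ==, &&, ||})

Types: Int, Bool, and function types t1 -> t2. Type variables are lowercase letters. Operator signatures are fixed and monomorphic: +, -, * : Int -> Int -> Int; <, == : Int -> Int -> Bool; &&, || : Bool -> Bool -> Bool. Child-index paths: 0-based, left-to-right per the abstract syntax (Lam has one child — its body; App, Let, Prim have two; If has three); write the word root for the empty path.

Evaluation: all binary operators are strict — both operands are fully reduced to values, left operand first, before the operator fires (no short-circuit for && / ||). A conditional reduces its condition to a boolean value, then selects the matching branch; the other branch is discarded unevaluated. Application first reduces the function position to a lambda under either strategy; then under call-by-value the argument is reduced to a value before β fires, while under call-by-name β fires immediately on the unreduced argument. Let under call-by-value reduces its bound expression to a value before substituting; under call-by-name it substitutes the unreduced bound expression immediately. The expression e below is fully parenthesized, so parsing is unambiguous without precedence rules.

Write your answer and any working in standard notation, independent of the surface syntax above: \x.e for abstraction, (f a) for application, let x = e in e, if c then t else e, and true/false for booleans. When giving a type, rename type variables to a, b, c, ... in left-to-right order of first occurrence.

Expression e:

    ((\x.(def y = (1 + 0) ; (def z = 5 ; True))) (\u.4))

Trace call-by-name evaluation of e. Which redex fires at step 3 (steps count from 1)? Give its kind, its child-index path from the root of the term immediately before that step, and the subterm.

Derivation:
step 0: ((\x.(let y = (1 + 0) in (let z = 5 in true))) (\u.4))
step 1: [beta@root] (let y = (1 + 0) in (let z = 5 in true))
step 2: [let@root] (let z = 5 in true)
step 3: [let@root] true

Answer: let at root : (let z = 5 in true)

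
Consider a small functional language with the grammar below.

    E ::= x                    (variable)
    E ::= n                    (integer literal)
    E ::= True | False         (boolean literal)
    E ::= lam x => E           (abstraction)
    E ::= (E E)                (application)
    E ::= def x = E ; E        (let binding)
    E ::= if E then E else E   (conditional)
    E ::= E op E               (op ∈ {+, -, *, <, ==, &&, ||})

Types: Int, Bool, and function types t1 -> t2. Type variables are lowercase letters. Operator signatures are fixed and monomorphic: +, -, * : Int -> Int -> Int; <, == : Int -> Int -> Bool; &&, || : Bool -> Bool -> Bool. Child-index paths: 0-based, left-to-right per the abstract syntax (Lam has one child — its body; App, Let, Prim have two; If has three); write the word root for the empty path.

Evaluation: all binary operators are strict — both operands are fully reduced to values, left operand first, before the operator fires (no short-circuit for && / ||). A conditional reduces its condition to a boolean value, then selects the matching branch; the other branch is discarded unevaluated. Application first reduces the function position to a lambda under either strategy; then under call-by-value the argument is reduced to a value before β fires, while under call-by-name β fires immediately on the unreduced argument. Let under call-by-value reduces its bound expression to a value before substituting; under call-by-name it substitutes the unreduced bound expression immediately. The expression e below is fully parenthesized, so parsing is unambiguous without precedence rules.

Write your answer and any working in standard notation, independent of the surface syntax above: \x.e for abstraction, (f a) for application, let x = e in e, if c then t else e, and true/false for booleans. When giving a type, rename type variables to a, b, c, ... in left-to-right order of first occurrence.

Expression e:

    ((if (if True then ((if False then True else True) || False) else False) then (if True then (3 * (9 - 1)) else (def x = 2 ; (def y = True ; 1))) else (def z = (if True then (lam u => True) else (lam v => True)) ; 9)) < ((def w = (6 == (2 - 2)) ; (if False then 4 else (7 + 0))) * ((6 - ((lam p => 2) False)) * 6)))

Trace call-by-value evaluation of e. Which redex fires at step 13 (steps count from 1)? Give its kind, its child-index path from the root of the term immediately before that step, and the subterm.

Answer: beta at 1.1.0.1 : ((\p.2) false)

Working:
step 0: ((if (if true then ((if false then true else true) || false) else false) then (if true then (3 * (9 - 1)) else (let x = 2 in (let y = true in 1))) else (let z = (if true then (\u.true) else (\v.true)) in 9)) < ((let w = (6 == (2 - 2)) in (if false then 4 else (7 + 0))) * ((6 - ((\p.2) false)) * 6)))
step 1: [if@0.0] ((if ((if false then true else true) || false) then (if true then (3 * (9 - 1)) else (let x = 2 in (let y = true in 1))) else (let z = (if true then (\u.true) else (\v.true)) in 9)) < ((let w = (6 == (2 - 2)) in (if false then 4 else (7 + 0))) * ((6 - ((\p.2) false)) * 6)))
step 2: [if@0.0.0] ((if (true || false) then (if true then (3 * (9 - 1)) else (let x = 2 in (let y = true in 1))) else (let z = (if true then (\u.true) else (\v.true)) in 9)) < ((let w = (6 == (2 - 2)) in (if false then 4 else (7 + 0))) * ((6 - ((\p.2) false)) * 6)))
step 3: [delta@0.0] ((if true then (if true then (3 * (9 - 1)) else (let x = 2 in (let y = true in 1))) else (let z = (if true then (\u.true) else (\v.true)) in 9)) < ((let w = (6 == (2 - 2)) in (if false then 4 else (7 + 0))) * ((6 - ((\p.2) false)) * 6)))
step 4: [if@0] ((if true then (3 * (9 - 1)) else (let x = 2 in (let y = true in 1))) < ((let w = (6 == (2 - 2)) in (if false then 4 else (7 + 0))) * ((6 - ((\p.2) false)) * 6)))
step 5: [if@0] ((3 * (9 - 1)) < ((let w = (6 == (2 - 2)) in (if false then 4 else (7 + 0))) * ((6 - ((\p.2) false)) * 6)))
step 6: [delta@0.1] ((3 * 8) < ((let w = (6 == (2 - 2)) in (if false then 4 else (7 + 0))) * ((6 - ((\p.2) false)) * 6)))
step 7: [delta@0] (24 < ((let w = (6 == (2 - 2)) in (if false then 4 else (7 + 0))) * ((6 - ((\p.2) false)) * 6)))
step 8: [delta@1.0.0.1] (24 < ((let w = (6 == 0) in (if false then 4 else (7 + 0))) * ((6 - ((\p.2) false)) * 6)))
step 9: [delta@1.0.0] (24 < ((let w = false in (if false then 4 else (7 + 0))) * ((6 - ((\p.2) false)) * 6)))
step 10: [let@1.0] (24 < ((if false then 4 else (7 + 0)) * ((6 - ((\p.2) false)) * 6)))
step 11: [if@1.0] (24 < ((7 + 0) * ((6 - ((\p.2) false)) * 6)))
step 12: [delta@1.0] (24 < (7 * ((6 - ((\p.2) false)) * 6)))
step 13: [beta@1.1.0.1] (24 < (7 * ((6 - 2) * 6)))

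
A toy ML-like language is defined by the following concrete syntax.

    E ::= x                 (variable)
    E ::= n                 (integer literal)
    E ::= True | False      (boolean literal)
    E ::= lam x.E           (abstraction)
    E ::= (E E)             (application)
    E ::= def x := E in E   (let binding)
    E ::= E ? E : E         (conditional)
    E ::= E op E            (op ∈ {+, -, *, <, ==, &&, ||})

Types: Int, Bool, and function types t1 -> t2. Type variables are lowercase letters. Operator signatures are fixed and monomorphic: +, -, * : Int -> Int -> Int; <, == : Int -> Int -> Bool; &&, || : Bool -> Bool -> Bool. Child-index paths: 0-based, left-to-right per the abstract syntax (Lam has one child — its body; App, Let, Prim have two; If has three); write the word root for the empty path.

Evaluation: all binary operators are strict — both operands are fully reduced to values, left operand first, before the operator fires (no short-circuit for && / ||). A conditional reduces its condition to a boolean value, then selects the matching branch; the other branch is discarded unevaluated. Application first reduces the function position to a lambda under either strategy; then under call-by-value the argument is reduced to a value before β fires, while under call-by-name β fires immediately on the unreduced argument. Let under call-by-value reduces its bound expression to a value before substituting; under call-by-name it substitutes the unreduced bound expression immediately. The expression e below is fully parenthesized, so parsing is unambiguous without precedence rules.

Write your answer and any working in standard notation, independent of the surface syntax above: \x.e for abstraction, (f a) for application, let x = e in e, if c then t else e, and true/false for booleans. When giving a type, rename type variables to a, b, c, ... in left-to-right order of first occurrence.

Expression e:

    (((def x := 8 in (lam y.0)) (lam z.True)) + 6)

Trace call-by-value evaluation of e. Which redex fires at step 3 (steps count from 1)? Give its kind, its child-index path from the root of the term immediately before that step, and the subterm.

Answer: delta at root : (0 + 6)

Working:
step 0: (((let x = 8 in (\y.0)) (\z.true)) + 6)
step 1: [let@0.0] (((\y.0) (\z.true)) + 6)
step 2: [beta@0] (0 + 6)
step 3: [delta@root] 6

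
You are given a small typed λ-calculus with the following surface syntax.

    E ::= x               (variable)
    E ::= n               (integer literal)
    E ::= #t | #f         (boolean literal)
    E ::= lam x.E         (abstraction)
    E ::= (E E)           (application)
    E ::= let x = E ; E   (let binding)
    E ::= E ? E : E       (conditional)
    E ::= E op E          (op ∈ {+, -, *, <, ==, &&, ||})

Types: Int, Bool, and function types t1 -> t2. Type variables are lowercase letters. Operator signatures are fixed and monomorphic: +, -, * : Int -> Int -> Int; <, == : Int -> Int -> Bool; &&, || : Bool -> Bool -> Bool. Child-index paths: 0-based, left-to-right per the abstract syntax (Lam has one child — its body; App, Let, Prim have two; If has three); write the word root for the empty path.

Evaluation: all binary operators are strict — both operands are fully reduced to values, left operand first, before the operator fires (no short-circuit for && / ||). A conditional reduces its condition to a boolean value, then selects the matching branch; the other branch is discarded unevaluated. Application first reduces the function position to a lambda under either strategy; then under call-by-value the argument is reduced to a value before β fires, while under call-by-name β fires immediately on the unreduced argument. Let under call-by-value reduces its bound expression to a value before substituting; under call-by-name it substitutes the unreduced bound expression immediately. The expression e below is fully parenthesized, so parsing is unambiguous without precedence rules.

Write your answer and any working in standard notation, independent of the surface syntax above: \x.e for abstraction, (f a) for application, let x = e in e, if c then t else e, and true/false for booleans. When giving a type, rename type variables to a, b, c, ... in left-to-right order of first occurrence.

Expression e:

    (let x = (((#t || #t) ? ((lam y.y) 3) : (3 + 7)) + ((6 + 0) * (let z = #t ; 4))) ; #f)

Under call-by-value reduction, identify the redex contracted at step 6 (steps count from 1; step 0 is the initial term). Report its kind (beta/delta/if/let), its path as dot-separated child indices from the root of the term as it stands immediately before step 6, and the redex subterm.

Working:
step 0: (let x = ((if (true || true) then ((\y.y) 3) else (3 + 7)) + ((6 + 0) * (let z = true in 4))) in false)
step 1: [delta@0.0.0] (let x = ((if true then ((\y.y) 3) else (3 + 7)) + ((6 + 0) * (let z = true in 4))) in false)
step 2: [if@0.0] (let x = (((\y.y) 3) + ((6 + 0) * (let z = true in 4))) in false)
step 3: [beta@0.0] (let x = (3 + ((6 + 0) * (let z = true in 4))) in false)
step 4: [delta@0.1.0] (let x = (3 + (6 * (let z = true in 4))) in false)
step 5: [let@0.1.1] (let x = (3 + (6 * 4)) in false)
step 6: [delta@0.1] (let x = (3 + 24) in false)

Answer: delta at 0.1 : (6 * 4)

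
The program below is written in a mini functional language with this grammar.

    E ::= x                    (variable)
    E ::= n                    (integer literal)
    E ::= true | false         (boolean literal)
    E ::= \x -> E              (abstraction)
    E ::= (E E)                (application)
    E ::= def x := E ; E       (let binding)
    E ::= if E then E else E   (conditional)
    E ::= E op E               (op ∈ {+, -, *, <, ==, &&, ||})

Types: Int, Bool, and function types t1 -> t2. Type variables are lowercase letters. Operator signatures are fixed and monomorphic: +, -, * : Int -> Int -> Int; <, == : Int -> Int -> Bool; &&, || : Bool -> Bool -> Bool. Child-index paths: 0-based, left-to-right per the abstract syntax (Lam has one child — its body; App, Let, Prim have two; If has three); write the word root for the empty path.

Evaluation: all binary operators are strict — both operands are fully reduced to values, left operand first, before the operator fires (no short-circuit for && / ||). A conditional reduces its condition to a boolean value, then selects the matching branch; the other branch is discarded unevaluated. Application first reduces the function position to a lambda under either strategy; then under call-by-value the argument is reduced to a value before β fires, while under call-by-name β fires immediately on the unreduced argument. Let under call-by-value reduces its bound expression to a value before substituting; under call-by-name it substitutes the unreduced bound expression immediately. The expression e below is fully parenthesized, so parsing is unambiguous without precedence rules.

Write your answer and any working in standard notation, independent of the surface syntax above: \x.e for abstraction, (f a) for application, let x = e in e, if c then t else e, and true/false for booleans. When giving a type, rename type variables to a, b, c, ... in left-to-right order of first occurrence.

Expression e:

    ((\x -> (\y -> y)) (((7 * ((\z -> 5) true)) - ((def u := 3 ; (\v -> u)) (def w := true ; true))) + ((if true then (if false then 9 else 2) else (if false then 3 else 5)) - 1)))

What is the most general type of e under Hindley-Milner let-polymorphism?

Working:
y : b
\y._ : b -> b
\x._ : a -> b -> b
  unify Int ~ Int
\z._ : c -> Int
  unify c -> Int ~ Bool -> d
  unify c ~ Bool
  unify Int ~ d
_ _ : Int
  unify Int ~ Int
  unify Int ~ Int
let u : Int
u : Int
\v._ : e -> Int
let w : Bool
  unify e -> Int ~ Bool -> f
  unify e ~ Bool
  unify Int ~ f
_ _ : Int
  unify Int ~ Int
  unify Int ~ Int
  unify Bool ~ Bool
  unify Bool ~ Bool
  unify Int ~ Int
  unify Bool ~ Bool
  unify Int ~ Int
  unify Int ~ Int
  unify Int ~ Int
  unify Int ~ Int
  unify Int ~ Int
  unify a -> b -> b ~ Int -> g
  unify a ~ Int
  unify b -> b ~ g
_ _ : b -> b

Answer: a -> a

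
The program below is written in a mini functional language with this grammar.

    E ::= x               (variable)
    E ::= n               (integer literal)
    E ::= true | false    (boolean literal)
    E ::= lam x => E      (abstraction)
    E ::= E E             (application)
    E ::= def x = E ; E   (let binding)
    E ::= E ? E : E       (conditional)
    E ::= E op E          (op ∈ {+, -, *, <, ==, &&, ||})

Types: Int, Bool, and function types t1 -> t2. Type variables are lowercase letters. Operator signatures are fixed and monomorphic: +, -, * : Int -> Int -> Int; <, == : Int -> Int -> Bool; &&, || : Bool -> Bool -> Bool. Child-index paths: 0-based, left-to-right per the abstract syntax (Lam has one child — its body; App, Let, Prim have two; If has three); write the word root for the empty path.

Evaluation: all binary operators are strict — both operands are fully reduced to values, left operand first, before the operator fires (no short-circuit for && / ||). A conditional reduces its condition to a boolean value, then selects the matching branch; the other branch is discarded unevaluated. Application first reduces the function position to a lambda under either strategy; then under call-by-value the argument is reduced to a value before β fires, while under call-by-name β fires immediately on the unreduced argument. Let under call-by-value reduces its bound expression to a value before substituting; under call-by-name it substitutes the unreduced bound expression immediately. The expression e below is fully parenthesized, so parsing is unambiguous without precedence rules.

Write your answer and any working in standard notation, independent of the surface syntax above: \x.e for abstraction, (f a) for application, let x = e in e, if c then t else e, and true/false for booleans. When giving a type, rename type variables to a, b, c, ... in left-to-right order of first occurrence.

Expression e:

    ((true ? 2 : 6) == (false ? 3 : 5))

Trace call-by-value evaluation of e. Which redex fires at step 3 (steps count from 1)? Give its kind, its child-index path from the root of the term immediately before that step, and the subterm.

Answer: delta at root : (2 == 5)

Derivation:
step 0: ((if true then 2 else 6) == (if false then 3 else 5))
step 1: [if@0] (2 == (if false then 3 else 5))
step 2: [if@1] (2 == 5)
step 3: [delta@root] false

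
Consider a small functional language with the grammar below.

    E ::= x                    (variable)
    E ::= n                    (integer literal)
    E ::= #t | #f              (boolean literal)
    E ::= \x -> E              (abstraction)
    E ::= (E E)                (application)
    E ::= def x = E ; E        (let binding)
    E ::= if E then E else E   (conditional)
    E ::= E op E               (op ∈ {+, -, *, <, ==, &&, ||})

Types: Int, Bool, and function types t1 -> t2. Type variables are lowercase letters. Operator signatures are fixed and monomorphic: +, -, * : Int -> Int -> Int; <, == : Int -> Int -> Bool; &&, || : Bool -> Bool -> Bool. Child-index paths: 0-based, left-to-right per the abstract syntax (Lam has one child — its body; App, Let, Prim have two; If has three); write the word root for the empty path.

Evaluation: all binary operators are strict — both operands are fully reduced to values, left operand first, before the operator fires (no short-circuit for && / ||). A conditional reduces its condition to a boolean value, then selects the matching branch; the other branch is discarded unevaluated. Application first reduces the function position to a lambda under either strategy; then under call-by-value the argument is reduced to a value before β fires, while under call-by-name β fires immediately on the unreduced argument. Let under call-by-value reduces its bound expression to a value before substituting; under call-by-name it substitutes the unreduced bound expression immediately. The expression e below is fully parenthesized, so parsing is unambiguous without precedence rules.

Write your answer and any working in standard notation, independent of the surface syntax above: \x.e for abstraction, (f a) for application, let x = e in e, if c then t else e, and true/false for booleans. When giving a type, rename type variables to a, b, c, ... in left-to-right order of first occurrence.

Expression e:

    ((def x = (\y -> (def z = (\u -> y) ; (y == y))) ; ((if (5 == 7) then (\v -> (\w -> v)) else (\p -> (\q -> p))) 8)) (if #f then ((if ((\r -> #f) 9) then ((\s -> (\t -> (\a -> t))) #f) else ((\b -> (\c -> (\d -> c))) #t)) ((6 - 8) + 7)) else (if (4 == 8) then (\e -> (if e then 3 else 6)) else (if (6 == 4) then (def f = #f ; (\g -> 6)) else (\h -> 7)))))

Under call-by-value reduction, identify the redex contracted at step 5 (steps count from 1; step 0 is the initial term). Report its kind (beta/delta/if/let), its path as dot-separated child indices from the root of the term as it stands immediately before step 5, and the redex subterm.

Answer: if at 1 : (if false then ((if ((\r.false) 9) then ((\s.(\t.(\a.t))) false) else ((\b.(\c.(\d.c))) true)) ((6 - 8) + 7)) else (if (4 == 8) then (\e.(if e then 3 else 6)) else (if (6 == 4) then (let f = false in (\g.6)) else (\h.7))))

Trace:
step 0: ((let x = (\y.(let z = (\u.y) in (y == y))) in ((if (5 == 7) then (\v.(\w.v)) else (\p.(\q.p))) 8)) (if false then ((if ((\r.false) 9) then ((\s.(\t.(\a.t))) false) else ((\b.(\c.(\d.c))) true)) ((6 - 8) + 7)) else (if (4 == 8) then (\e.(if e then 3 else 6)) else (if (6 == 4) then (let f = false in (\g.6)) else (\h.7)))))
step 1: [let@0] (((if (5 == 7) then (\v.(\w.v)) else (\p.(\q.p))) 8) (if false then ((if ((\r.false) 9) then ((\s.(\t.(\a.t))) false) else ((\b.(\c.(\d.c))) true)) ((6 - 8) + 7)) else (if (4 == 8) then (\e.(if e then 3 else 6)) else (if (6 == 4) then (let f = false in (\g.6)) else (\h.7)))))
step 2: [delta@0.0.0] (((if false then (\v.(\w.v)) else (\p.(\q.p))) 8) (if false then ((if ((\r.false) 9) then ((\s.(\t.(\a.t))) false) else ((\b.(\c.(\d.c))) true)) ((6 - 8) + 7)) else (if (4 == 8) then (\e.(if e then 3 else 6)) else (if (6 == 4) then (let f = false in (\g.6)) else (\h.7)))))
step 3: [if@0.0] (((\p.(\q.p)) 8) (if false then ((if ((\r.false) 9) then ((\s.(\t.(\a.t))) false) else ((\b.(\c.(\d.c))) true)) ((6 - 8) + 7)) else (if (4 == 8) then (\e.(if e then 3 else 6)) else (if (6 == 4) then (let f = false in (\g.6)) else (\h.7)))))
step 4: [beta@0] ((\q.8) (if false then ((if ((\r.false) 9) then ((\s.(\t.(\a.t))) false) else ((\b.(\c.(\d.c))) true)) ((6 - 8) + 7)) else (if (4 == 8) then (\e.(if e then 3 else 6)) else (if (6 == 4) then (let f = false in (\g.6)) else (\h.7)))))
step 5: [if@1] ((\q.8) (if (4 == 8) then (\e.(if e then 3 else 6)) else (if (6 == 4) then (let f = false in (\g.6)) else (\h.7))))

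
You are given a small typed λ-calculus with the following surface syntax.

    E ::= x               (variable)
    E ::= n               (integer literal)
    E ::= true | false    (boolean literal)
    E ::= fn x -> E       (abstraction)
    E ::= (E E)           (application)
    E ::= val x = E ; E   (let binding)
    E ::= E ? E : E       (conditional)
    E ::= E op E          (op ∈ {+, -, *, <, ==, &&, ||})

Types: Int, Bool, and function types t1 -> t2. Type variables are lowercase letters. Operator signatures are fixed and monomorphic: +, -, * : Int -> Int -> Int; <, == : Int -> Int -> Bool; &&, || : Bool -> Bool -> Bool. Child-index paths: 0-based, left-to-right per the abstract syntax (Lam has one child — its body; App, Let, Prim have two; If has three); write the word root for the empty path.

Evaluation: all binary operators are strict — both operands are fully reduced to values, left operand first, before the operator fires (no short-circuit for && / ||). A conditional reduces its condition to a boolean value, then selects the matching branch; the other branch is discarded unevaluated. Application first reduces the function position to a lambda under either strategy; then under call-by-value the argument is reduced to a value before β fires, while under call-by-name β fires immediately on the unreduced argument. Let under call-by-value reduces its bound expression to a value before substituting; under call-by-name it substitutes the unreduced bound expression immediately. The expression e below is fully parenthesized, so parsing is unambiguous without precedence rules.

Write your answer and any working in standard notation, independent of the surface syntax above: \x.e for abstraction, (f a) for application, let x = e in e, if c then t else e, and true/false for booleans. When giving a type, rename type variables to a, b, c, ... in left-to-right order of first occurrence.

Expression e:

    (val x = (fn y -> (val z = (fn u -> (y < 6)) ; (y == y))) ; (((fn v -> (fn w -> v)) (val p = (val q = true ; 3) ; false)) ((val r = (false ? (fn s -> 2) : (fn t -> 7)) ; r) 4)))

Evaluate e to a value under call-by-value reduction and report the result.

Trace:
step 0: (let x = (\y.(let z = (\u.(y < 6)) in (y == y))) in (((\v.(\w.v)) (let p = (let q = true in 3) in false)) ((let r = (if false then (\s.2) else (\t.7)) in r) 4)))
step 1: [let@root] (((\v.(\w.v)) (let p = (let q = true in 3) in false)) ((let r = (if false then (\s.2) else (\t.7)) in r) 4))
step 2: [let@0.1.0] (((\v.(\w.v)) (let p = 3 in false)) ((let r = (if false then (\s.2) else (\t.7)) in r) 4))
step 3: [let@0.1] (((\v.(\w.v)) false) ((let r = (if false then (\s.2) else (\t.7)) in r) 4))
step 4: [beta@0] ((\w.false) ((let r = (if false then (\s.2) else (\t.7)) in r) 4))
step 5: [if@1.0.0] ((\w.false) ((let r = (\t.7) in r) 4))
step 6: [let@1.0] ((\w.false) ((\t.7) 4))
step 7: [beta@1] ((\w.false) 7)
step 8: [beta@root] false

Answer: false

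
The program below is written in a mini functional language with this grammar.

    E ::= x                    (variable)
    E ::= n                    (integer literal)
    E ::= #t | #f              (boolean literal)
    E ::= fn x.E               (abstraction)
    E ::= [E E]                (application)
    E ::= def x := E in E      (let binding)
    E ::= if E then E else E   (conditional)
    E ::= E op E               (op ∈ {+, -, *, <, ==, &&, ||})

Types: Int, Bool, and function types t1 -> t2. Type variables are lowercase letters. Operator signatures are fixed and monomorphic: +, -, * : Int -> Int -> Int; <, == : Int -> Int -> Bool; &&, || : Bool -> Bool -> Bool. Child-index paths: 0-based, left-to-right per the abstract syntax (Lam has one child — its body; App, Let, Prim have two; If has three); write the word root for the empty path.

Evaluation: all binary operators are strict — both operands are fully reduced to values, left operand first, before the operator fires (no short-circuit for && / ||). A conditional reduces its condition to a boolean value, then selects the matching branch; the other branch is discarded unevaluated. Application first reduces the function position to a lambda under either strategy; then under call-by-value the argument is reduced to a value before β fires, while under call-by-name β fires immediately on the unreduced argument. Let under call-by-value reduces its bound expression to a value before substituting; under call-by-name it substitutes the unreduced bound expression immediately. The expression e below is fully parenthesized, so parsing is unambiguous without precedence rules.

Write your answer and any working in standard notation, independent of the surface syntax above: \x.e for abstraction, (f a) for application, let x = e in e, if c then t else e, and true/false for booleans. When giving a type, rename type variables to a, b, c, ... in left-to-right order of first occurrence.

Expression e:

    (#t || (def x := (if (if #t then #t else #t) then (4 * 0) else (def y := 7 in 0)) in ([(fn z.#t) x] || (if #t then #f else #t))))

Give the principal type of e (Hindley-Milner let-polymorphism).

Working:
  unify Bool ~ Bool
  unify Bool ~ Bool
  unify Bool ~ Bool
  unify Bool ~ Bool
  unify Int ~ Int
  unify Int ~ Int
let y : Int
  unify Int ~ Int
let x : Int
\z._ : a -> Bool
x : Int
  unify a -> Bool ~ Int -> b
  unify a ~ Int
  unify Bool ~ b
_ _ : Bool
  unify Bool ~ Bool
  unify Bool ~ Bool
  unify Bool ~ Bool
  unify Bool ~ Bool
  unify Bool ~ Bool

Answer: Bool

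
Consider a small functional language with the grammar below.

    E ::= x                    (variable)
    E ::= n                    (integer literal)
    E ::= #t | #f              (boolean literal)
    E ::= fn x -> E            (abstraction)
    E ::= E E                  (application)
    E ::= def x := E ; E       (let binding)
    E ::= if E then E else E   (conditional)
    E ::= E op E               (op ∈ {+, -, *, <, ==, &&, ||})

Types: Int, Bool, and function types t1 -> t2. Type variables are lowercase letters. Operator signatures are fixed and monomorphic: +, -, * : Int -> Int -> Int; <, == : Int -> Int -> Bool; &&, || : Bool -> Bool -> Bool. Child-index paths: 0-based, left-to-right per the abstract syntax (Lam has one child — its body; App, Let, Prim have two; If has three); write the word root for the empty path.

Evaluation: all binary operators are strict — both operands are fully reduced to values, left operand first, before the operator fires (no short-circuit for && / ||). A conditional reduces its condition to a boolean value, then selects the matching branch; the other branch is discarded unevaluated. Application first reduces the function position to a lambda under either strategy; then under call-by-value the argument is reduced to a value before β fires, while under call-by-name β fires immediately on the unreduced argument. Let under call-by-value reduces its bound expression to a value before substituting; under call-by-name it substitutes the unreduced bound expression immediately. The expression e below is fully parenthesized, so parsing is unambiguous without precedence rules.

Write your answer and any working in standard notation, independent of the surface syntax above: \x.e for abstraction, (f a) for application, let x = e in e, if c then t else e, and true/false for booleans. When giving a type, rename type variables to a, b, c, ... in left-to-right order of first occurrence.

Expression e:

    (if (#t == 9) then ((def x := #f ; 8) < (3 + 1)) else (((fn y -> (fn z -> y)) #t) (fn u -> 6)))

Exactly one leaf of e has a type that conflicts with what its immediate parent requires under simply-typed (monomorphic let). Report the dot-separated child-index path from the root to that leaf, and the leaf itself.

Answer: 0.0 : true

Trace:
  unify Bool ~ Int
  FAIL: mismatch Bool ~ Int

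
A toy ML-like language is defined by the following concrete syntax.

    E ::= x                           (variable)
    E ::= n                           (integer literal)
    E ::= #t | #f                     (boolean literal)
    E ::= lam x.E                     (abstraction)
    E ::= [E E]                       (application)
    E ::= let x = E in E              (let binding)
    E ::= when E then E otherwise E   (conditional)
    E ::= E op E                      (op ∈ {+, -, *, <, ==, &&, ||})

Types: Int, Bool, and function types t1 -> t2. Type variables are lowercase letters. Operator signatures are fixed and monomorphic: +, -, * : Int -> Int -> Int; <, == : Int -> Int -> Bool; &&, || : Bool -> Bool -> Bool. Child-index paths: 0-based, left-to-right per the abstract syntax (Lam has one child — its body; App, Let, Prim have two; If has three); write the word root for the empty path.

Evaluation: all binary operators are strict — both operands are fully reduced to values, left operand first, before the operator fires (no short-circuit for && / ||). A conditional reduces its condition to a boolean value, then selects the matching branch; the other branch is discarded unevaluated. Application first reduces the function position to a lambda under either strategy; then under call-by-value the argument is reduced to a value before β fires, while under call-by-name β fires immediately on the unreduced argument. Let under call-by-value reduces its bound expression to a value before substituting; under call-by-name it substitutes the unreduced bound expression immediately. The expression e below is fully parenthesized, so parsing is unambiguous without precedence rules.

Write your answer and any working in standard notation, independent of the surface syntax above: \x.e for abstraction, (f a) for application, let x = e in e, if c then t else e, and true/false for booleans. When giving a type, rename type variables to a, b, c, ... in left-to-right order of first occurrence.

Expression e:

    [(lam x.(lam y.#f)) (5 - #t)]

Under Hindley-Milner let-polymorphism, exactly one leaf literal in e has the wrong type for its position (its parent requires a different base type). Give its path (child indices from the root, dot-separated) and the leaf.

Answer: 1.1 : true

Trace:
\y._ : b -> Bool
\x._ : a -> b -> Bool
  unify Int ~ Int
  unify Bool ~ Int
  FAIL: mismatch Bool ~ Int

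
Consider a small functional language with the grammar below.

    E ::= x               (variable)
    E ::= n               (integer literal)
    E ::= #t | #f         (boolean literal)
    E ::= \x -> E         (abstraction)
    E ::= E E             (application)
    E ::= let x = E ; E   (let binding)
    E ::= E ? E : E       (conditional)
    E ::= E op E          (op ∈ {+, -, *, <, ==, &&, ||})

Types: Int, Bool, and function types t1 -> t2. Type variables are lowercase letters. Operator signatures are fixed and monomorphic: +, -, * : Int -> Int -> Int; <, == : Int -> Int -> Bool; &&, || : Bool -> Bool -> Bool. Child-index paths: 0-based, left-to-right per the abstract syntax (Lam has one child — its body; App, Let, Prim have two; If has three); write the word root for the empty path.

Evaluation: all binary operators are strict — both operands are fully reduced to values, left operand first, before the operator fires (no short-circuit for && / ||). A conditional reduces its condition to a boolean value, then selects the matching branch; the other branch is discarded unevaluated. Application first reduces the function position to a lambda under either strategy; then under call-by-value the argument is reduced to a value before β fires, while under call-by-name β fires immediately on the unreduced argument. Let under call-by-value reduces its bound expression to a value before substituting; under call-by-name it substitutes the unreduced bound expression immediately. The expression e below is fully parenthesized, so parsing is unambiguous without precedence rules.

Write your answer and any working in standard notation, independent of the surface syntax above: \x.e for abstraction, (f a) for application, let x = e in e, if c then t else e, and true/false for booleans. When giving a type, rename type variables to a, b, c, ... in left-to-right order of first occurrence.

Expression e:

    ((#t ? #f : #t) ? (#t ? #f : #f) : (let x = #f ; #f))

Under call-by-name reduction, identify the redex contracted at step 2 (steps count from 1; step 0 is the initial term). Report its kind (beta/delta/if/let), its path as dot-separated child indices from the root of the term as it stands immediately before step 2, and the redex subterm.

Working:
step 0: (if (if true then false else true) then (if true then false else false) else (let x = false in false))
step 1: [if@0] (if false then (if true then false else false) else (let x = false in false))
step 2: [if@root] (let x = false in false)

Answer: if at root : (if false then (if true then false else false) else (let x = false in false))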